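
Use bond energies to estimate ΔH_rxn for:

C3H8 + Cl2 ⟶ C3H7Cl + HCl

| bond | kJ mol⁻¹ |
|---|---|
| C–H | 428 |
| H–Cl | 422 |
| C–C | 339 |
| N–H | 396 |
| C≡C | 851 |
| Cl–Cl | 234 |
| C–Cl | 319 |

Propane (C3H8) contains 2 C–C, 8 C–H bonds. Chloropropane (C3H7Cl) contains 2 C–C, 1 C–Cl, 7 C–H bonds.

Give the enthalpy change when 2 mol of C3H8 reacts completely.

Bonds broken (reactants):
  C–C: 2 × 339 = 678
  C–H: 8 × 428 = 3424
  Cl–Cl: 1 × 234 = 234
  Σ(broken) = 4336 kJ
Bonds formed (products):
  C–C: 2 × 339 = 678
  C–Cl: 1 × 319 = 319
  C–H: 7 × 428 = 2996
  H–Cl: 1 × 422 = 422
  Σ(formed) = 4415 kJ
ΔH = Σ(broken) − Σ(formed) = 4336 − 4415 = −79 kJ
For 2× the reaction as written: 2 × (−79) = −158 kJ

ΔH = −158 kJ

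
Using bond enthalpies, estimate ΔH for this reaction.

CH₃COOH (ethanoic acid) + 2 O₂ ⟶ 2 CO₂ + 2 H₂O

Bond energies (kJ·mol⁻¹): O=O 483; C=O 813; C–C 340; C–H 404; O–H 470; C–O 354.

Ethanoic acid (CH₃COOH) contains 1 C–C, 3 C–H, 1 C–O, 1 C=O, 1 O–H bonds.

Bonds broken (reactants):
  C–C: 1 × 340 = 340
  C–H: 3 × 404 = 1212
  C–O: 1 × 354 = 354
  C=O: 1 × 813 = 813
  O–H: 1 × 470 = 470
  O=O: 2 × 483 = 966
  Σ(broken) = 4155 kJ
Bonds formed (products):
  C=O: 4 × 813 = 3252
  O–H: 4 × 470 = 1880
  Σ(formed) = 5132 kJ
ΔH = Σ(broken) − Σ(formed) = 4155 − 5132 = −977 kJ

ΔH ≈ −977 kJ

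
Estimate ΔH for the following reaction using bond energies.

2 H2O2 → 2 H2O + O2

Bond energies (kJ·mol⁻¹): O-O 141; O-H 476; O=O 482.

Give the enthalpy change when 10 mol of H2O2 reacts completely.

ΔH = −1000 kJ

Bonds broken (reactants):
  O-H: 4 × 476 = 1904
  O-O: 2 × 141 = 282
  Σ(broken) = 2186 kJ
Bonds formed (products):
  O-H: 4 × 476 = 1904
  O=O: 1 × 482 = 482
  Σ(formed) = 2386 kJ
ΔH = Σ(broken) − Σ(formed) = 2186 − 2386 = −200 kJ
For 5× the reaction as written: 5 × (−200) = −1000 kJ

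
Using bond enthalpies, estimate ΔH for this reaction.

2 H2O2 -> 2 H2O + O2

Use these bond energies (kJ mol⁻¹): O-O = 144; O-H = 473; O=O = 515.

Bonds broken (reactants):
  O-H: 4 × 473 = 1892
  O-O: 2 × 144 = 288
  Σ(broken) = 2180 kJ
Bonds formed (products):
  O-H: 4 × 473 = 1892
  O=O: 1 × 515 = 515
  Σ(formed) = 2407 kJ
ΔH = Σ(broken) − Σ(formed) = 2180 − 2407 = −227 kJ

ΔH ≈ −227 kJ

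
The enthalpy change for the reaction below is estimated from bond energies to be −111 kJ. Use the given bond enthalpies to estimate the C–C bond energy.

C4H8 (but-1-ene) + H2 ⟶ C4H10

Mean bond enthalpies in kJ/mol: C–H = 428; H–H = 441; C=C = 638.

D(C–C) ≈ 334 kJ/mol

Let D be the C–C bond energy.
Σ(broken) = 2×D + 8×428 + 1×638 + 1×441 = 4503 + 2D
Σ(formed) = 3×D + 10×428 = 4280 + 3D
ΔH = Σ(broken) − Σ(formed) = (4503 + 2D) − (4280 + 3D) = +223 − D
Setting this equal to −111 kJ gives D = 334 kJ/mol.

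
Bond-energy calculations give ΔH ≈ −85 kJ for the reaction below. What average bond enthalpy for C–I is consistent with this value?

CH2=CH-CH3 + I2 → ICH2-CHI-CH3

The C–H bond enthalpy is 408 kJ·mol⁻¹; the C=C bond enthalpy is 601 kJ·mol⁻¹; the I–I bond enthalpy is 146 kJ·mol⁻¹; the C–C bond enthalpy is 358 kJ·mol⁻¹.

Let D be the C–I bond energy.
Σ(broken) = 1×358 + 6×408 + 1×601 + 1×146 = 3553
Σ(formed) = 2×358 + 6×408 + 2×D = 3164 + 2D
ΔH = Σ(broken) − Σ(formed) = (3553) − (3164 + 2D) = +389 − 2D
Setting this equal to −85 kJ gives 2D = 474, so D = 237 kJ/mol.

D(C–I) ≈ 237 kJ/mol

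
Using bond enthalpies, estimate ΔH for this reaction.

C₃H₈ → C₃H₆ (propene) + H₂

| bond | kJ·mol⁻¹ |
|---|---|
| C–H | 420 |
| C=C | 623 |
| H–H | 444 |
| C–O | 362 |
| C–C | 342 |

Bonds broken (reactants):
  C–C: 2 × 342 = 684
  C–H: 8 × 420 = 3360
  Σ(broken) = 4044 kJ
Bonds formed (products):
  C–C: 1 × 342 = 342
  C–H: 6 × 420 = 2520
  C=C: 1 × 623 = 623
  H–H: 1 × 444 = 444
  Σ(formed) = 3929 kJ
ΔH = Σ(broken) − Σ(formed) = 4044 − 3929 = +115 kJ

ΔH ≈ +115 kJ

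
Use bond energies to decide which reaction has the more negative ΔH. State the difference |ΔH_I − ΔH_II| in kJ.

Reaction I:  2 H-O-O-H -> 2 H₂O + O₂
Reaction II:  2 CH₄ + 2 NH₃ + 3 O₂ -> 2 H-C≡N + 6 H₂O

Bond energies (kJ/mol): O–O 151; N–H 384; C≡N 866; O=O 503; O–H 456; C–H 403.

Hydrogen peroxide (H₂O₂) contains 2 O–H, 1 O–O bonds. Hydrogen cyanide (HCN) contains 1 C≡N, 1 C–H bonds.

Reaction I:
  Bonds broken (reactants):
    O–H: 4 × 456 = 1824
    O–O: 2 × 151 = 302
    Σ(broken) = 2126 kJ
  Bonds formed (products):
    O–H: 4 × 456 = 1824
    O=O: 1 × 503 = 503
    Σ(formed) = 2327 kJ
  ΔH_I = 2126 − 2327 = −201 kJ
Reaction II:
  Bonds broken (reactants):
    C–H: 8 × 403 = 3224
    N–H: 6 × 384 = 2304
    O=O: 3 × 503 = 1509
    Σ(broken) = 7037 kJ
  Bonds formed (products):
    C≡N: 2 × 866 = 1732
    C–H: 2 × 403 = 806
    O–H: 12 × 456 = 5472
    Σ(formed) = 8010 kJ
  ΔH_II = 7037 − 8010 = −973 kJ
ΔH_I − ΔH_II = +772 kJ, so reaction II has the more negative ΔH; |ΔH_I − ΔH_II| = 772 kJ.

Reaction II, by 772 kJ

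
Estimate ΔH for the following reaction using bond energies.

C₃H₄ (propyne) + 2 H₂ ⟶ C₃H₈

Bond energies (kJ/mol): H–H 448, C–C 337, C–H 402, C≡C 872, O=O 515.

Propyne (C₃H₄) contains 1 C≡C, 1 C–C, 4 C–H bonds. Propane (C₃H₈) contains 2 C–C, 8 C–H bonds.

Bonds broken (reactants):
  C≡C: 1 × 872 = 872
  C–C: 1 × 337 = 337
  C–H: 4 × 402 = 1608
  H–H: 2 × 448 = 896
  Σ(broken) = 3713 kJ
Bonds formed (products):
  C–C: 2 × 337 = 674
  C–H: 8 × 402 = 3216
  Σ(formed) = 3890 kJ
ΔH = Σ(broken) − Σ(formed) = 3713 − 3890 = −177 kJ

ΔH ≈ −177 kJ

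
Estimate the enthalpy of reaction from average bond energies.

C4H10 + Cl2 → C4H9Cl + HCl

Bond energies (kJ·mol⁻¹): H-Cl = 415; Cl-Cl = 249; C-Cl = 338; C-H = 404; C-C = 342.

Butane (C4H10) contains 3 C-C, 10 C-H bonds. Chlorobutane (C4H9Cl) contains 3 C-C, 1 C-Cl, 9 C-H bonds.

ΔH ≈ −100 kJ

Bonds broken (reactants):
  C-C: 3 × 342 = 1026
  C-H: 10 × 404 = 4040
  Cl-Cl: 1 × 249 = 249
  Σ(broken) = 5315 kJ
Bonds formed (products):
  C-C: 3 × 342 = 1026
  C-Cl: 1 × 338 = 338
  C-H: 9 × 404 = 3636
  H-Cl: 1 × 415 = 415
  Σ(formed) = 5415 kJ
ΔH = Σ(broken) − Σ(formed) = 5315 − 5415 = −100 kJ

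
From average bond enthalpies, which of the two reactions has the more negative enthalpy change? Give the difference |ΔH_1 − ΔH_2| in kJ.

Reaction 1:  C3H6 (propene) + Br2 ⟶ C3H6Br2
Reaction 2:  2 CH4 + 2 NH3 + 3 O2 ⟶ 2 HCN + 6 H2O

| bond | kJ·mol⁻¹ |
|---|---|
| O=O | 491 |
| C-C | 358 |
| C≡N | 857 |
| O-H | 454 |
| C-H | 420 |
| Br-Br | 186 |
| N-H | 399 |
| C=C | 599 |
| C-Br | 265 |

Reaction 2, by 672 kJ

Reaction 1:
  Bonds broken (reactants):
    Br-Br: 1 × 186 = 186
    C-C: 1 × 358 = 358
    C-H: 6 × 420 = 2520
    C=C: 1 × 599 = 599
    Σ(broken) = 3663 kJ
  Bonds formed (products):
    C-Br: 2 × 265 = 530
    C-C: 2 × 358 = 716
    C-H: 6 × 420 = 2520
    Σ(formed) = 3766 kJ
  ΔH_1 = 3663 − 3766 = −103 kJ
Reaction 2:
  Bonds broken (reactants):
    C-H: 8 × 420 = 3360
    N-H: 6 × 399 = 2394
    O=O: 3 × 491 = 1473
    Σ(broken) = 7227 kJ
  Bonds formed (products):
    C≡N: 2 × 857 = 1714
    C-H: 2 × 420 = 840
    O-H: 12 × 454 = 5448
    Σ(formed) = 8002 kJ
  ΔH_2 = 7227 − 8002 = −775 kJ
ΔH_1 − ΔH_2 = +672 kJ, so reaction 2 has the more negative ΔH; |ΔH_1 − ΔH_2| = 672 kJ.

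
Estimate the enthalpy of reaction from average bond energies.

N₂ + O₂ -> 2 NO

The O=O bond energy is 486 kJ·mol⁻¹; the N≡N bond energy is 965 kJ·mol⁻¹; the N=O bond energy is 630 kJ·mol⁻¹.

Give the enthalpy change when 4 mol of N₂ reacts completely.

Bonds broken (reactants):
  N≡N: 1 × 965 = 965
  O=O: 1 × 486 = 486
  Σ(broken) = 1451 kJ
Bonds formed (products):
  N=O: 2 × 630 = 1260
  Σ(formed) = 1260 kJ
ΔH = Σ(broken) − Σ(formed) = 1451 − 1260 = +191 kJ
For 4× the reaction as written: 4 × (+191) = +764 kJ

ΔH = +764 kJ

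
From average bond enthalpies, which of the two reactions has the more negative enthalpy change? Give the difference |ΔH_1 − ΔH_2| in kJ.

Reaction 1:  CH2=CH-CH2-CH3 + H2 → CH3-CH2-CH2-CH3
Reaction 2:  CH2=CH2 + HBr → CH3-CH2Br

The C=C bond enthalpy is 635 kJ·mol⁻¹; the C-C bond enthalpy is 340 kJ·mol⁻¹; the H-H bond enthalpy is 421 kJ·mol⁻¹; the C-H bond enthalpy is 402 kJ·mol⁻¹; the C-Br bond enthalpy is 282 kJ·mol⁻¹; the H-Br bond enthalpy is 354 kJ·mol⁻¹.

Reaction 1:
  Bonds broken (reactants):
    C-C: 2 × 340 = 680
    C-H: 8 × 402 = 3216
    C=C: 1 × 635 = 635
    H-H: 1 × 421 = 421
    Σ(broken) = 4952 kJ
  Bonds formed (products):
    C-C: 3 × 340 = 1020
    C-H: 10 × 402 = 4020
    Σ(formed) = 5040 kJ
  ΔH_1 = 4952 − 5040 = −88 kJ
Reaction 2:
  Bonds broken (reactants):
    C-H: 4 × 402 = 1608
    C=C: 1 × 635 = 635
    H-Br: 1 × 354 = 354
    Σ(broken) = 2597 kJ
  Bonds formed (products):
    C-Br: 1 × 282 = 282
    C-C: 1 × 340 = 340
    C-H: 5 × 402 = 2010
    Σ(formed) = 2632 kJ
  ΔH_2 = 2597 − 2632 = −35 kJ
ΔH_1 − ΔH_2 = −53 kJ, so reaction 1 has the more negative ΔH; |ΔH_1 − ΔH_2| = 53 kJ.

Reaction 1, by 53 kJ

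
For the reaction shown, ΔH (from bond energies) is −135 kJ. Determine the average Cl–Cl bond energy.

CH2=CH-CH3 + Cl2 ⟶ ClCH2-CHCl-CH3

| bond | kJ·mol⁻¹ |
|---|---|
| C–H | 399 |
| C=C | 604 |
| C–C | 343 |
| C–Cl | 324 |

D(Cl–Cl) ≈ 252 kJ/mol

Let D be the Cl–Cl bond energy.
Σ(broken) = 1×343 + 6×399 + 1×604 + 1×D = 3341 + D
Σ(formed) = 2×343 + 2×324 + 6×399 = 3728
ΔH = Σ(broken) − Σ(formed) = (3341 + D) − (3728) = −387 + D
Setting this equal to −135 kJ gives D = 252 kJ/mol.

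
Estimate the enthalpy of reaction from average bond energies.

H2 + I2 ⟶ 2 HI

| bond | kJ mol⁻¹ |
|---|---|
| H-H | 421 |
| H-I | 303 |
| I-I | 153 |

Bonds broken (reactants):
  H-H: 1 × 421 = 421
  I-I: 1 × 153 = 153
  Σ(broken) = 574 kJ
Bonds formed (products):
  H-I: 2 × 303 = 606
  Σ(formed) = 606 kJ
ΔH = Σ(broken) − Σ(formed) = 574 − 606 = −32 kJ

ΔH ≈ −32 kJ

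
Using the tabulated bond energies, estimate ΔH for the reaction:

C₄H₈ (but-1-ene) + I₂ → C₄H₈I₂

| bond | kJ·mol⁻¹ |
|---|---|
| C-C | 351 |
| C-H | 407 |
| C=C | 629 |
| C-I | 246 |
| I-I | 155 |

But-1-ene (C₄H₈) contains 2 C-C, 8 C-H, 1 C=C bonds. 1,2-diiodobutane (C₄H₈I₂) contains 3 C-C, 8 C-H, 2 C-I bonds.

ΔH ≈ −59 kJ

Bonds broken (reactants):
  C-C: 2 × 351 = 702
  C-H: 8 × 407 = 3256
  C=C: 1 × 629 = 629
  I-I: 1 × 155 = 155
  Σ(broken) = 4742 kJ
Bonds formed (products):
  C-C: 3 × 351 = 1053
  C-H: 8 × 407 = 3256
  C-I: 2 × 246 = 492
  Σ(formed) = 4801 kJ
ΔH = Σ(broken) − Σ(formed) = 4742 − 4801 = −59 kJ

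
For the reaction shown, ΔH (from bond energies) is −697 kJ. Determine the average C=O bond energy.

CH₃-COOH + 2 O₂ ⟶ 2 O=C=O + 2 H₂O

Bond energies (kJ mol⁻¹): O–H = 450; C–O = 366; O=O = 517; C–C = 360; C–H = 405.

Let D be the C=O bond energy.
Σ(broken) = 1×360 + 3×405 + 1×366 + 1×D + 1×450 + 2×517 = 3425 + D
Σ(formed) = 4×D + 4×450 = 1800 + 4D
ΔH = Σ(broken) − Σ(formed) = (3425 + D) − (1800 + 4D) = +1625 − 3D
Setting this equal to −697 kJ gives 3D = 2322, so D = 774 kJ/mol.

D(C=O) ≈ 774 kJ/mol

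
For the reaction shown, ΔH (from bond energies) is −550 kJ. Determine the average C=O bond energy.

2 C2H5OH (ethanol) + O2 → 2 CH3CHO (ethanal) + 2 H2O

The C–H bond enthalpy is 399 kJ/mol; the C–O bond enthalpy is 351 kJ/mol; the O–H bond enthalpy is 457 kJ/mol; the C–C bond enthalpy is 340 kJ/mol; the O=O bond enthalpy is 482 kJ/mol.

Let D be the C=O bond energy.
Σ(broken) = 2×340 + 10×399 + 2×351 + 2×457 + 1×482 = 6768
Σ(formed) = 2×340 + 8×399 + 2×D + 4×457 = 5700 + 2D
ΔH = Σ(broken) − Σ(formed) = (6768) − (5700 + 2D) = +1068 − 2D
Setting this equal to −550 kJ gives 2D = 1618, so D = 809 kJ/mol.

D(C=O) ≈ 809 kJ/mol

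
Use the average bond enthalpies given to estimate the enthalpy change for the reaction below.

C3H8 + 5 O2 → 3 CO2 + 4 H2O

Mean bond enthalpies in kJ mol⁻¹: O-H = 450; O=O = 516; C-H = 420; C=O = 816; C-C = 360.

ΔH ≈ −1836 kJ

Bonds broken (reactants):
  C-C: 2 × 360 = 720
  C-H: 8 × 420 = 3360
  O=O: 5 × 516 = 2580
  Σ(broken) = 6660 kJ
Bonds formed (products):
  C=O: 6 × 816 = 4896
  O-H: 8 × 450 = 3600
  Σ(formed) = 8496 kJ
ΔH = Σ(broken) − Σ(formed) = 6660 − 8496 = −1836 kJ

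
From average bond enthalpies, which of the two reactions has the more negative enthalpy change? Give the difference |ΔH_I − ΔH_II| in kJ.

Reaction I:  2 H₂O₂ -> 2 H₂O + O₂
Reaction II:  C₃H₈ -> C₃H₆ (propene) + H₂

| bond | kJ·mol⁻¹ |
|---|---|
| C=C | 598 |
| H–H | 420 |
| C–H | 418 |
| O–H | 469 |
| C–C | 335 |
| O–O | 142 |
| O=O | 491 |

Reaction I:
  Bonds broken (reactants):
    O–H: 4 × 469 = 1876
    O–O: 2 × 142 = 284
    Σ(broken) = 2160 kJ
  Bonds formed (products):
    O–H: 4 × 469 = 1876
    O=O: 1 × 491 = 491
    Σ(formed) = 2367 kJ
  ΔH_I = 2160 − 2367 = −207 kJ
Reaction II:
  Bonds broken (reactants):
    C–C: 2 × 335 = 670
    C–H: 8 × 418 = 3344
    Σ(broken) = 4014 kJ
  Bonds formed (products):
    C–C: 1 × 335 = 335
    C–H: 6 × 418 = 2508
    C=C: 1 × 598 = 598
    H–H: 1 × 420 = 420
    Σ(formed) = 3861 kJ
  ΔH_II = 4014 − 3861 = +153 kJ
ΔH_I − ΔH_II = −360 kJ, so reaction I has the more negative ΔH; |ΔH_I − ΔH_II| = 360 kJ.

Reaction I, by 360 kJ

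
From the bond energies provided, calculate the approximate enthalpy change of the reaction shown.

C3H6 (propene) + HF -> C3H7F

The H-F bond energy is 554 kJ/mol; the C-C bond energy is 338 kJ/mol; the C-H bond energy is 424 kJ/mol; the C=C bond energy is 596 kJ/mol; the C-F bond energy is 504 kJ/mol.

ΔH ≈ −116 kJ

Bonds broken (reactants):
  C-C: 1 × 338 = 338
  C-H: 6 × 424 = 2544
  C=C: 1 × 596 = 596
  H-F: 1 × 554 = 554
  Σ(broken) = 4032 kJ
Bonds formed (products):
  C-C: 2 × 338 = 676
  C-F: 1 × 504 = 504
  C-H: 7 × 424 = 2968
  Σ(formed) = 4148 kJ
ΔH = Σ(broken) − Σ(formed) = 4032 − 4148 = −116 kJ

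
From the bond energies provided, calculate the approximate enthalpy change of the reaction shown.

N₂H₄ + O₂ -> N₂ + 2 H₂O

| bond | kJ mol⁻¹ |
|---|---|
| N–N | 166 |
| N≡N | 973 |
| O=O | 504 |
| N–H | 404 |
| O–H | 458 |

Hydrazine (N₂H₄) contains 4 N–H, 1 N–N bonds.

ΔH ≈ −519 kJ

Bonds broken (reactants):
  N–H: 4 × 404 = 1616
  N–N: 1 × 166 = 166
  O=O: 1 × 504 = 504
  Σ(broken) = 2286 kJ
Bonds formed (products):
  N≡N: 1 × 973 = 973
  O–H: 4 × 458 = 1832
  Σ(formed) = 2805 kJ
ΔH = Σ(broken) − Σ(formed) = 2286 − 2805 = −519 kJ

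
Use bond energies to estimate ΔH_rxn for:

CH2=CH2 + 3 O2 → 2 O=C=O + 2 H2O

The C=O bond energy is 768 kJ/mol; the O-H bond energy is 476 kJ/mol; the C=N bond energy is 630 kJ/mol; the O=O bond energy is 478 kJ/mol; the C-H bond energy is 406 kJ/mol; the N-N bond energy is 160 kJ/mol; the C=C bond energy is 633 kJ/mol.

ΔH ≈ −1285 kJ

Bonds broken (reactants):
  C-H: 4 × 406 = 1624
  C=C: 1 × 633 = 633
  O=O: 3 × 478 = 1434
  Σ(broken) = 3691 kJ
Bonds formed (products):
  C=O: 4 × 768 = 3072
  O-H: 4 × 476 = 1904
  Σ(formed) = 4976 kJ
ΔH = Σ(broken) − Σ(formed) = 3691 − 4976 = −1285 kJ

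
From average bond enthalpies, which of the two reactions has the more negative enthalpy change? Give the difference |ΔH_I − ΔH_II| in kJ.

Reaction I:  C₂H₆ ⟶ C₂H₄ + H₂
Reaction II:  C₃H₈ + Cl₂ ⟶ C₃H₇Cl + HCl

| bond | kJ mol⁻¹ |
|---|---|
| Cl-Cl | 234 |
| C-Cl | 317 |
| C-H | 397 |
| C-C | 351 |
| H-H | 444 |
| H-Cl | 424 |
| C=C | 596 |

Reaction II, by 215 kJ

Reaction I:
  Bonds broken (reactants):
    C-C: 1 × 351 = 351
    C-H: 6 × 397 = 2382
    Σ(broken) = 2733 kJ
  Bonds formed (products):
    C-H: 4 × 397 = 1588
    C=C: 1 × 596 = 596
    H-H: 1 × 444 = 444
    Σ(formed) = 2628 kJ
  ΔH_I = 2733 − 2628 = +105 kJ
Reaction II:
  Bonds broken (reactants):
    C-C: 2 × 351 = 702
    C-H: 8 × 397 = 3176
    Cl-Cl: 1 × 234 = 234
    Σ(broken) = 4112 kJ
  Bonds formed (products):
    C-C: 2 × 351 = 702
    C-Cl: 1 × 317 = 317
    C-H: 7 × 397 = 2779
    H-Cl: 1 × 424 = 424
    Σ(formed) = 4222 kJ
  ΔH_II = 4112 − 4222 = −110 kJ
ΔH_I − ΔH_II = +215 kJ, so reaction II has the more negative ΔH; |ΔH_I − ΔH_II| = 215 kJ.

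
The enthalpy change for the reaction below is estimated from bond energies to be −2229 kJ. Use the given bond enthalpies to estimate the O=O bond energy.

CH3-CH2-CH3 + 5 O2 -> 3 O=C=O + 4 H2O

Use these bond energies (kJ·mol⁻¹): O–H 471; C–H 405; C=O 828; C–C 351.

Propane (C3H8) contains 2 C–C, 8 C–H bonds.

Let D be the O=O bond energy.
Σ(broken) = 2×351 + 8×405 + 5×D = 3942 + 5D
Σ(formed) = 6×828 + 8×471 = 8736
ΔH = Σ(broken) − Σ(formed) = (3942 + 5D) − (8736) = −4794 + 5D
Setting this equal to −2229 kJ gives 5D = 2565, so D = 513 kJ/mol.

D(O=O) ≈ 513 kJ/mol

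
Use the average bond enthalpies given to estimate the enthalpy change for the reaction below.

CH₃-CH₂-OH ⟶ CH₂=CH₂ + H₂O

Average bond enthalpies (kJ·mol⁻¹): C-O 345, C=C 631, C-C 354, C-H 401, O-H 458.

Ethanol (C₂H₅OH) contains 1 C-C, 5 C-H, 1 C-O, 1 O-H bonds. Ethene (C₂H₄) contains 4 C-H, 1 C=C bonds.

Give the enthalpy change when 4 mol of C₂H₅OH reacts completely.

Bonds broken (reactants):
  C-C: 1 × 354 = 354
  C-H: 5 × 401 = 2005
  C-O: 1 × 345 = 345
  O-H: 1 × 458 = 458
  Σ(broken) = 3162 kJ
Bonds formed (products):
  C-H: 4 × 401 = 1604
  C=C: 1 × 631 = 631
  O-H: 2 × 458 = 916
  Σ(formed) = 3151 kJ
ΔH = Σ(broken) − Σ(formed) = 3162 − 3151 = +11 kJ
For 4× the reaction as written: 4 × (+11) = +44 kJ

ΔH = +44 kJ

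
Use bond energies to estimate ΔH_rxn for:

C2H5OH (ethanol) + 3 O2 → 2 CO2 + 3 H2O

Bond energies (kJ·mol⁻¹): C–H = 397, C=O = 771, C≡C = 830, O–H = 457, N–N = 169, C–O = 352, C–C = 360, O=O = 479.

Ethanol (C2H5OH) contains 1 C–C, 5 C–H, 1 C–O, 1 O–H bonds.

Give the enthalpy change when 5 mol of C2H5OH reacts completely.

Bonds broken (reactants):
  C–C: 1 × 360 = 360
  C–H: 5 × 397 = 1985
  C–O: 1 × 352 = 352
  O–H: 1 × 457 = 457
  O=O: 3 × 479 = 1437
  Σ(broken) = 4591 kJ
Bonds formed (products):
  C=O: 4 × 771 = 3084
  O–H: 6 × 457 = 2742
  Σ(formed) = 5826 kJ
ΔH = Σ(broken) − Σ(formed) = 4591 − 5826 = −1235 kJ
For 5× the reaction as written: 5 × (−1235) = −6175 kJ

ΔH = −6175 kJ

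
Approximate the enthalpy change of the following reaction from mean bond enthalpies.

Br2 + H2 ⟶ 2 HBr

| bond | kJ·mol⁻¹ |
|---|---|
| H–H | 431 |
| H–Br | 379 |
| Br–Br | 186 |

ΔH ≈ −141 kJ

Bonds broken (reactants):
  Br–Br: 1 × 186 = 186
  H–H: 1 × 431 = 431
  Σ(broken) = 617 kJ
Bonds formed (products):
  H–Br: 2 × 379 = 758
  Σ(formed) = 758 kJ
ΔH = Σ(broken) − Σ(formed) = 617 − 758 = −141 kJ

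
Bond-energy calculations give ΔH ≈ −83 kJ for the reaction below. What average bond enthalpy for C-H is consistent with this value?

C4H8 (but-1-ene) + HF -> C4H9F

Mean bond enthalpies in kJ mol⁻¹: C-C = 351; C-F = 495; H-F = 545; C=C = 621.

Let D be the C-H bond energy.
Σ(broken) = 2×351 + 8×D + 1×621 + 1×545 = 1868 + 8D
Σ(formed) = 3×351 + 1×495 + 9×D = 1548 + 9D
ΔH = Σ(broken) − Σ(formed) = (1868 + 8D) − (1548 + 9D) = +320 − D
Setting this equal to −83 kJ gives D = 403 kJ/mol.

D(C-H) ≈ 403 kJ/mol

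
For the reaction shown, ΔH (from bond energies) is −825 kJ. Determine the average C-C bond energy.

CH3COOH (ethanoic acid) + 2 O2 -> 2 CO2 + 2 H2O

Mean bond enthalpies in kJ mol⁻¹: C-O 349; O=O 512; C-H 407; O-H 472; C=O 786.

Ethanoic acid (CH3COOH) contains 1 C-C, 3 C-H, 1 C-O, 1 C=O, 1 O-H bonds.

Let D be the C-C bond energy.
Σ(broken) = 1×D + 3×407 + 1×349 + 1×786 + 1×472 + 2×512 = 3852 + D
Σ(formed) = 4×786 + 4×472 = 5032
ΔH = Σ(broken) − Σ(formed) = (3852 + D) − (5032) = −1180 + D
Setting this equal to −825 kJ gives D = 355 kJ/mol.

D(C-C) ≈ 355 kJ/mol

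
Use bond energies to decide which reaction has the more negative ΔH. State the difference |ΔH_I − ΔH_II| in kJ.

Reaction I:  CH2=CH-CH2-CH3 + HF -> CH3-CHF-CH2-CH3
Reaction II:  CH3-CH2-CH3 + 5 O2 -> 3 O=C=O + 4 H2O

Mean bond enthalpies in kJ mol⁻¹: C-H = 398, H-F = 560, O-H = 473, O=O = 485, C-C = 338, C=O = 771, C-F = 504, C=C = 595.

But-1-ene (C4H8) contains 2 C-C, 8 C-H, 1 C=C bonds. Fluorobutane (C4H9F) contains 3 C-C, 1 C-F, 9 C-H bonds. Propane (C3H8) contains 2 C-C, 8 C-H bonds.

Reaction I:
  Bonds broken (reactants):
    C-C: 2 × 338 = 676
    C-H: 8 × 398 = 3184
    C=C: 1 × 595 = 595
    H-F: 1 × 560 = 560
    Σ(broken) = 5015 kJ
  Bonds formed (products):
    C-C: 3 × 338 = 1014
    C-F: 1 × 504 = 504
    C-H: 9 × 398 = 3582
    Σ(formed) = 5100 kJ
  ΔH_I = 5015 − 5100 = −85 kJ
Reaction II:
  Bonds broken (reactants):
    C-C: 2 × 338 = 676
    C-H: 8 × 398 = 3184
    O=O: 5 × 485 = 2425
    Σ(broken) = 6285 kJ
  Bonds formed (products):
    C=O: 6 × 771 = 4626
    O-H: 8 × 473 = 3784
    Σ(formed) = 8410 kJ
  ΔH_II = 6285 − 8410 = −2125 kJ
ΔH_I − ΔH_II = +2040 kJ, so reaction II has the more negative ΔH; |ΔH_I − ΔH_II| = 2040 kJ.

Reaction II, by 2040 kJ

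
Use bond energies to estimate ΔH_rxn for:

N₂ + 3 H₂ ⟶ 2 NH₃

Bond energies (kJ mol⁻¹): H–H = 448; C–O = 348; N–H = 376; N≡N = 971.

Bonds broken (reactants):
  H–H: 3 × 448 = 1344
  N≡N: 1 × 971 = 971
  Σ(broken) = 2315 kJ
Bonds formed (products):
  N–H: 6 × 376 = 2256
  Σ(formed) = 2256 kJ
ΔH = Σ(broken) − Σ(formed) = 2315 − 2256 = +59 kJ

ΔH ≈ +59 kJ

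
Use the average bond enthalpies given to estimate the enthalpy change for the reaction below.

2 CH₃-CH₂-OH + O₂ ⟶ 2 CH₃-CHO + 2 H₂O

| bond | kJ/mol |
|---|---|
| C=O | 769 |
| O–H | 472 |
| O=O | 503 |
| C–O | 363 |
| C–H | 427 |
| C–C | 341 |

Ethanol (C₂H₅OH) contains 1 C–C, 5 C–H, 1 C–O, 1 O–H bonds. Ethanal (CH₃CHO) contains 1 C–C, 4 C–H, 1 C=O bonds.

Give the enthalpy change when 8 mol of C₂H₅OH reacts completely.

ΔH = −1596 kJ

Bonds broken (reactants):
  C–C: 2 × 341 = 682
  C–H: 10 × 427 = 4270
  C–O: 2 × 363 = 726
  O–H: 2 × 472 = 944
  O=O: 1 × 503 = 503
  Σ(broken) = 7125 kJ
Bonds formed (products):
  C–C: 2 × 341 = 682
  C–H: 8 × 427 = 3416
  C=O: 2 × 769 = 1538
  O–H: 4 × 472 = 1888
  Σ(formed) = 7524 kJ
ΔH = Σ(broken) − Σ(formed) = 7125 − 7524 = −399 kJ
For 4× the reaction as written: 4 × (−399) = −1596 kJ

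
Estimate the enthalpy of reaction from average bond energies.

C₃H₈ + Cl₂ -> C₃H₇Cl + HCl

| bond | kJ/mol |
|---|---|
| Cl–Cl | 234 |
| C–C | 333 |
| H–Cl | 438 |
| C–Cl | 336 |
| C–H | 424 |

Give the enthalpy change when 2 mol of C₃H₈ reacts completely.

ΔH = −232 kJ

Bonds broken (reactants):
  C–C: 2 × 333 = 666
  C–H: 8 × 424 = 3392
  Cl–Cl: 1 × 234 = 234
  Σ(broken) = 4292 kJ
Bonds formed (products):
  C–C: 2 × 333 = 666
  C–Cl: 1 × 336 = 336
  C–H: 7 × 424 = 2968
  H–Cl: 1 × 438 = 438
  Σ(formed) = 4408 kJ
ΔH = Σ(broken) − Σ(formed) = 4292 − 4408 = −116 kJ
For 2× the reaction as written: 2 × (−116) = −232 kJ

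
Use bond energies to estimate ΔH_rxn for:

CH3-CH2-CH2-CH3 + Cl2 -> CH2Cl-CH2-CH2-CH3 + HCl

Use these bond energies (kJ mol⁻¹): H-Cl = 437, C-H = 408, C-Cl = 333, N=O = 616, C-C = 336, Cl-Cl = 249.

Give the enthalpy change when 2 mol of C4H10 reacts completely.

ΔH = −226 kJ

Bonds broken (reactants):
  C-C: 3 × 336 = 1008
  C-H: 10 × 408 = 4080
  Cl-Cl: 1 × 249 = 249
  Σ(broken) = 5337 kJ
Bonds formed (products):
  C-C: 3 × 336 = 1008
  C-Cl: 1 × 333 = 333
  C-H: 9 × 408 = 3672
  H-Cl: 1 × 437 = 437
  Σ(formed) = 5450 kJ
ΔH = Σ(broken) − Σ(formed) = 5337 − 5450 = −113 kJ
For 2× the reaction as written: 2 × (−113) = −226 kJ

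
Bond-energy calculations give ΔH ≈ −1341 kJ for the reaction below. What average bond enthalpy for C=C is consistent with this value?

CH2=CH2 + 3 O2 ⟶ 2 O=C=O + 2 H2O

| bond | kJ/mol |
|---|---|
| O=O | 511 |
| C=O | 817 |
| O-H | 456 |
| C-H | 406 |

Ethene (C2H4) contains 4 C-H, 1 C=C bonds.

D(C=C) ≈ 594 kJ/mol

Let D be the C=C bond energy.
Σ(broken) = 4×406 + 1×D + 3×511 = 3157 + D
Σ(formed) = 4×817 + 4×456 = 5092
ΔH = Σ(broken) − Σ(formed) = (3157 + D) − (5092) = −1935 + D
Setting this equal to −1341 kJ gives D = 594 kJ/mol.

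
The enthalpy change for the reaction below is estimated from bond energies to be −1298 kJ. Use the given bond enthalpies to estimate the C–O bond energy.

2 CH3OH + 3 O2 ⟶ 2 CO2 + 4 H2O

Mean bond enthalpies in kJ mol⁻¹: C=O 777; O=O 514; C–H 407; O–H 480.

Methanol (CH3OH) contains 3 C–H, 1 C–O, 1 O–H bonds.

Let D be the C–O bond energy.
Σ(broken) = 6×407 + 2×D + 2×480 + 3×514 = 4944 + 2D
Σ(formed) = 4×777 + 8×480 = 6948
ΔH = Σ(broken) − Σ(formed) = (4944 + 2D) − (6948) = −2004 + 2D
Setting this equal to −1298 kJ gives 2D = 706, so D = 353 kJ/mol.

D(C–O) ≈ 353 kJ/mol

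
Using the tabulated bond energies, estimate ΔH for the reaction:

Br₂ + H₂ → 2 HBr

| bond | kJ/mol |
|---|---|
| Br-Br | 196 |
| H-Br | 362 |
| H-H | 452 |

Bonds broken (reactants):
  Br-Br: 1 × 196 = 196
  H-H: 1 × 452 = 452
  Σ(broken) = 648 kJ
Bonds formed (products):
  H-Br: 2 × 362 = 724
  Σ(formed) = 724 kJ
ΔH = Σ(broken) − Σ(formed) = 648 − 724 = −76 kJ

ΔH ≈ −76 kJ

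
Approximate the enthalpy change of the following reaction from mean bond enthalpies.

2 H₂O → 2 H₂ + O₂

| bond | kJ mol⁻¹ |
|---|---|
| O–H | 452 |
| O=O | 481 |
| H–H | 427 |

Bonds broken (reactants):
  O–H: 4 × 452 = 1808
  Σ(broken) = 1808 kJ
Bonds formed (products):
  H–H: 2 × 427 = 854
  O=O: 1 × 481 = 481
  Σ(formed) = 1335 kJ
ΔH = Σ(broken) − Σ(formed) = 1808 − 1335 = +473 kJ

ΔH ≈ +473 kJ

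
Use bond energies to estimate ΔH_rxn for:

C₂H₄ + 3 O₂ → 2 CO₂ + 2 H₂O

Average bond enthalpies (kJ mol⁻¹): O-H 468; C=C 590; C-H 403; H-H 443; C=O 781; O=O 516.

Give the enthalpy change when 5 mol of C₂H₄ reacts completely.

ΔH = −6230 kJ

Bonds broken (reactants):
  C-H: 4 × 403 = 1612
  C=C: 1 × 590 = 590
  O=O: 3 × 516 = 1548
  Σ(broken) = 3750 kJ
Bonds formed (products):
  C=O: 4 × 781 = 3124
  O-H: 4 × 468 = 1872
  Σ(formed) = 4996 kJ
ΔH = Σ(broken) − Σ(formed) = 3750 − 4996 = −1246 kJ
For 5× the reaction as written: 5 × (−1246) = −6230 kJ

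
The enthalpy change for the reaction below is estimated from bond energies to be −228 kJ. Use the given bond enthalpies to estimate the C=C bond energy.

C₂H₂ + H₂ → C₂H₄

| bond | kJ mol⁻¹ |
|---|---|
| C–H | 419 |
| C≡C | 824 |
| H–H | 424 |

Let D be the C=C bond energy.
Σ(broken) = 1×824 + 2×419 + 1×424 = 2086
Σ(formed) = 4×419 + 1×D = 1676 + D
ΔH = Σ(broken) − Σ(formed) = (2086) − (1676 + D) = +410 − D
Setting this equal to −228 kJ gives D = 638 kJ/mol.

D(C=C) ≈ 638 kJ/mol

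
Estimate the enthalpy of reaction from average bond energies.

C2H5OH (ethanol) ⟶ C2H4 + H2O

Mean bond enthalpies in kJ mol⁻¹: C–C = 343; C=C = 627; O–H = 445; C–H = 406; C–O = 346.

Bonds broken (reactants):
  C–C: 1 × 343 = 343
  C–H: 5 × 406 = 2030
  C–O: 1 × 346 = 346
  O–H: 1 × 445 = 445
  Σ(broken) = 3164 kJ
Bonds formed (products):
  C–H: 4 × 406 = 1624
  C=C: 1 × 627 = 627
  O–H: 2 × 445 = 890
  Σ(formed) = 3141 kJ
ΔH = Σ(broken) − Σ(formed) = 3164 − 3141 = +23 kJ

ΔH ≈ +23 kJ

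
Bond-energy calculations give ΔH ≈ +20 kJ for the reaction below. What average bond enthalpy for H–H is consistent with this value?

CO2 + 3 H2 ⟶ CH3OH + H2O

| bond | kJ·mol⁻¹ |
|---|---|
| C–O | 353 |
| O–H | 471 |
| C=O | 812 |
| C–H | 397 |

Let D be the H–H bond energy.
Σ(broken) = 2×812 + 3×D = 1624 + 3D
Σ(formed) = 3×397 + 1×353 + 3×471 = 2957
ΔH = Σ(broken) − Σ(formed) = (1624 + 3D) − (2957) = −1333 + 3D
Setting this equal to +20 kJ gives 3D = 1353, so D = 451 kJ/mol.

D(H–H) ≈ 451 kJ/mol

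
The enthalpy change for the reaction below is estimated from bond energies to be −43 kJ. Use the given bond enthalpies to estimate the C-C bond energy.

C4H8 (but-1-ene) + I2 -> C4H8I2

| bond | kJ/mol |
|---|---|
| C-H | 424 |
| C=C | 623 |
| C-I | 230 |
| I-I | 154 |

D(C-C) ≈ 360 kJ/mol

Let D be the C-C bond energy.
Σ(broken) = 2×D + 8×424 + 1×623 + 1×154 = 4169 + 2D
Σ(formed) = 3×D + 8×424 + 2×230 = 3852 + 3D
ΔH = Σ(broken) − Σ(formed) = (4169 + 2D) − (3852 + 3D) = +317 − D
Setting this equal to −43 kJ gives D = 360 kJ/mol.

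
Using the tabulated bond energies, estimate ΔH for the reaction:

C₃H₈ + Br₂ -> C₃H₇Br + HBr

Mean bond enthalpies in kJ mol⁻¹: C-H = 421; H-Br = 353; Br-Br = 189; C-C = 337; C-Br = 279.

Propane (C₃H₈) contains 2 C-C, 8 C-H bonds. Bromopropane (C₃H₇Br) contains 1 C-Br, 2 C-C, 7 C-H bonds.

Bonds broken (reactants):
  Br-Br: 1 × 189 = 189
  C-C: 2 × 337 = 674
  C-H: 8 × 421 = 3368
  Σ(broken) = 4231 kJ
Bonds formed (products):
  C-Br: 1 × 279 = 279
  C-C: 2 × 337 = 674
  C-H: 7 × 421 = 2947
  H-Br: 1 × 353 = 353
  Σ(formed) = 4253 kJ
ΔH = Σ(broken) − Σ(formed) = 4231 − 4253 = −22 kJ

ΔH ≈ −22 kJ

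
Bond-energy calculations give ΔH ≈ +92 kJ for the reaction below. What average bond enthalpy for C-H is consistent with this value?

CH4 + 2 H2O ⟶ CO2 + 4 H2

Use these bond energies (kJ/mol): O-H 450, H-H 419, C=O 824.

Let D be the C-H bond energy.
Σ(broken) = 4×D + 4×450 = 1800 + 4D
Σ(formed) = 2×824 + 4×419 = 3324
ΔH = Σ(broken) − Σ(formed) = (1800 + 4D) − (3324) = −1524 + 4D
Setting this equal to +92 kJ gives 4D = 1616, so D = 404 kJ/mol.

D(C-H) ≈ 404 kJ/mol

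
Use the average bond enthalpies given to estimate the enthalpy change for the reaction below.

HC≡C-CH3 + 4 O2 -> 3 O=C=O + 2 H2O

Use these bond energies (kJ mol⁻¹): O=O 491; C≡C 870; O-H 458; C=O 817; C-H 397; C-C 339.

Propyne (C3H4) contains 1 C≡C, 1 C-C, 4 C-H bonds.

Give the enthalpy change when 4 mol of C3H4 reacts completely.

Bonds broken (reactants):
  C≡C: 1 × 870 = 870
  C-C: 1 × 339 = 339
  C-H: 4 × 397 = 1588
  O=O: 4 × 491 = 1964
  Σ(broken) = 4761 kJ
Bonds formed (products):
  C=O: 6 × 817 = 4902
  O-H: 4 × 458 = 1832
  Σ(formed) = 6734 kJ
ΔH = Σ(broken) − Σ(formed) = 4761 − 6734 = −1973 kJ
For 4× the reaction as written: 4 × (−1973) = −7892 kJ

ΔH = −7892 kJ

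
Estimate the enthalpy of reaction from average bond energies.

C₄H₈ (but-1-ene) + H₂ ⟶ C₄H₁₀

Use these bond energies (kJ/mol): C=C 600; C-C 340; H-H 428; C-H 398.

Bonds broken (reactants):
  C-C: 2 × 340 = 680
  C-H: 8 × 398 = 3184
  C=C: 1 × 600 = 600
  H-H: 1 × 428 = 428
  Σ(broken) = 4892 kJ
Bonds formed (products):
  C-C: 3 × 340 = 1020
  C-H: 10 × 398 = 3980
  Σ(formed) = 5000 kJ
ΔH = Σ(broken) − Σ(formed) = 4892 − 5000 = −108 kJ

ΔH ≈ −108 kJ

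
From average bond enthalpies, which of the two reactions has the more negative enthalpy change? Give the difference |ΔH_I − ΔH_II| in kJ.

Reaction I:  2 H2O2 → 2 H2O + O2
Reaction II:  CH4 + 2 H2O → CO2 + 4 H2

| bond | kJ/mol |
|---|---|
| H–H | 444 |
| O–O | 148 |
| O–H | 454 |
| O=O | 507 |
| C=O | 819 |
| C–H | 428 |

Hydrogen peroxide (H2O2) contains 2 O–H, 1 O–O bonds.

Reaction I:
  Bonds broken (reactants):
    O–H: 4 × 454 = 1816
    O–O: 2 × 148 = 296
    Σ(broken) = 2112 kJ
  Bonds formed (products):
    O–H: 4 × 454 = 1816
    O=O: 1 × 507 = 507
    Σ(formed) = 2323 kJ
  ΔH_I = 2112 − 2323 = −211 kJ
Reaction II:
  Bonds broken (reactants):
    C–H: 4 × 428 = 1712
    O–H: 4 × 454 = 1816
    Σ(broken) = 3528 kJ
  Bonds formed (products):
    C=O: 2 × 819 = 1638
    H–H: 4 × 444 = 1776
    Σ(formed) = 3414 kJ
  ΔH_II = 3528 − 3414 = +114 kJ
ΔH_I − ΔH_II = −325 kJ, so reaction I has the more negative ΔH; |ΔH_I − ΔH_II| = 325 kJ.

Reaction I, by 325 kJ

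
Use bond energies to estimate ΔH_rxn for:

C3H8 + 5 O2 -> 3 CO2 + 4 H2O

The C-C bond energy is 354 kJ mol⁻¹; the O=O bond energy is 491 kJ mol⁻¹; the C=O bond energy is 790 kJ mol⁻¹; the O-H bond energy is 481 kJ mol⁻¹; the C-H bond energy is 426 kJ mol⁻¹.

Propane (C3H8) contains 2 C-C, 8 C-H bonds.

Bonds broken (reactants):
  C-C: 2 × 354 = 708
  C-H: 8 × 426 = 3408
  O=O: 5 × 491 = 2455
  Σ(broken) = 6571 kJ
Bonds formed (products):
  C=O: 6 × 790 = 4740
  O-H: 8 × 481 = 3848
  Σ(formed) = 8588 kJ
ΔH = Σ(broken) − Σ(formed) = 6571 − 8588 = −2017 kJ

ΔH ≈ −2017 kJ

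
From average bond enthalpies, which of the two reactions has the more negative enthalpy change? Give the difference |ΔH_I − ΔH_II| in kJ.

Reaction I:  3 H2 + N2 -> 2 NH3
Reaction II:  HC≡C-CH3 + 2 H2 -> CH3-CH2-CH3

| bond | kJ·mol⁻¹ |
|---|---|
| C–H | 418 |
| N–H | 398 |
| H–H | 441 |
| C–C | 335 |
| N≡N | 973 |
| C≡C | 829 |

Reaction I:
  Bonds broken (reactants):
    H–H: 3 × 441 = 1323
    N≡N: 1 × 973 = 973
    Σ(broken) = 2296 kJ
  Bonds formed (products):
    N–H: 6 × 398 = 2388
    Σ(formed) = 2388 kJ
  ΔH_I = 2296 − 2388 = −92 kJ
Reaction II:
  Bonds broken (reactants):
    C≡C: 1 × 829 = 829
    C–C: 1 × 335 = 335
    C–H: 4 × 418 = 1672
    H–H: 2 × 441 = 882
    Σ(broken) = 3718 kJ
  Bonds formed (products):
    C–C: 2 × 335 = 670
    C–H: 8 × 418 = 3344
    Σ(formed) = 4014 kJ
  ΔH_II = 3718 − 4014 = −296 kJ
ΔH_I − ΔH_II = +204 kJ, so reaction II has the more negative ΔH; |ΔH_I − ΔH_II| = 204 kJ.

Reaction II, by 204 kJ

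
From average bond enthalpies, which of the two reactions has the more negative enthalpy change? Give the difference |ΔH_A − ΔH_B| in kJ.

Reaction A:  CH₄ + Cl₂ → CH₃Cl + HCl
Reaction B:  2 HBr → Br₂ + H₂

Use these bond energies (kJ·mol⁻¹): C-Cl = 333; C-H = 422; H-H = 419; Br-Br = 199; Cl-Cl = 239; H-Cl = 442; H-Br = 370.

Reaction A, by 236 kJ

Reaction A:
  Bonds broken (reactants):
    C-H: 4 × 422 = 1688
    Cl-Cl: 1 × 239 = 239
    Σ(broken) = 1927 kJ
  Bonds formed (products):
    C-Cl: 1 × 333 = 333
    C-H: 3 × 422 = 1266
    H-Cl: 1 × 442 = 442
    Σ(formed) = 2041 kJ
  ΔH_A = 1927 − 2041 = −114 kJ
Reaction B:
  Bonds broken (reactants):
    H-Br: 2 × 370 = 740
    Σ(broken) = 740 kJ
  Bonds formed (products):
    Br-Br: 1 × 199 = 199
    H-H: 1 × 419 = 419
    Σ(formed) = 618 kJ
  ΔH_B = 740 − 618 = +122 kJ
ΔH_A − ΔH_B = −236 kJ, so reaction A has the more negative ΔH; |ΔH_A − ΔH_B| = 236 kJ.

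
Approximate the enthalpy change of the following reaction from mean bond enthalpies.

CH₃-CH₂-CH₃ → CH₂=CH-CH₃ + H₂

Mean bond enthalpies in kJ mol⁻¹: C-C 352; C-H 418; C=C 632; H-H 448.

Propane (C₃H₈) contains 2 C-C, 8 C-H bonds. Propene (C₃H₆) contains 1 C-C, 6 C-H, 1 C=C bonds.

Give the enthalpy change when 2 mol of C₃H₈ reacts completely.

Bonds broken (reactants):
  C-C: 2 × 352 = 704
  C-H: 8 × 418 = 3344
  Σ(broken) = 4048 kJ
Bonds formed (products):
  C-C: 1 × 352 = 352
  C-H: 6 × 418 = 2508
  C=C: 1 × 632 = 632
  H-H: 1 × 448 = 448
  Σ(formed) = 3940 kJ
ΔH = Σ(broken) − Σ(formed) = 4048 − 3940 = +108 kJ
For 2× the reaction as written: 2 × (+108) = +216 kJ

ΔH = +216 kJ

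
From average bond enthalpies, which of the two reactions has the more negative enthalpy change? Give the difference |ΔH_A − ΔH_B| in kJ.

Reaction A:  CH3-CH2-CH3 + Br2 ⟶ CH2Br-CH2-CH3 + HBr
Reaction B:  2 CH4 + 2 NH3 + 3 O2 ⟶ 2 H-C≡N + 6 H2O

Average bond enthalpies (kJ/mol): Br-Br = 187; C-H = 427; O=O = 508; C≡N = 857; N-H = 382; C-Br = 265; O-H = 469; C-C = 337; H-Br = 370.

Reaction A:
  Bonds broken (reactants):
    Br-Br: 1 × 187 = 187
    C-C: 2 × 337 = 674
    C-H: 8 × 427 = 3416
    Σ(broken) = 4277 kJ
  Bonds formed (products):
    C-Br: 1 × 265 = 265
    C-C: 2 × 337 = 674
    C-H: 7 × 427 = 2989
    H-Br: 1 × 370 = 370
    Σ(formed) = 4298 kJ
  ΔH_A = 4277 − 4298 = −21 kJ
Reaction B:
  Bonds broken (reactants):
    C-H: 8 × 427 = 3416
    N-H: 6 × 382 = 2292
    O=O: 3 × 508 = 1524
    Σ(broken) = 7232 kJ
  Bonds formed (products):
    C≡N: 2 × 857 = 1714
    C-H: 2 × 427 = 854
    O-H: 12 × 469 = 5628
    Σ(formed) = 8196 kJ
  ΔH_B = 7232 − 8196 = −964 kJ
ΔH_A − ΔH_B = +943 kJ, so reaction B has the more negative ΔH; |ΔH_A − ΔH_B| = 943 kJ.

Reaction B, by 943 kJ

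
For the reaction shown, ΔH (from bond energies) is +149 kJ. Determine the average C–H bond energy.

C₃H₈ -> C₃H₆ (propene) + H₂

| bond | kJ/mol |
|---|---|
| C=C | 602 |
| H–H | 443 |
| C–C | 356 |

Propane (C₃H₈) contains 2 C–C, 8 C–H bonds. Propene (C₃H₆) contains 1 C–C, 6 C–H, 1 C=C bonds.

D(C–H) ≈ 419 kJ/mol

Let D be the C–H bond energy.
Σ(broken) = 2×356 + 8×D = 712 + 8D
Σ(formed) = 1×356 + 6×D + 1×602 + 1×443 = 1401 + 6D
ΔH = Σ(broken) − Σ(formed) = (712 + 8D) − (1401 + 6D) = −689 + 2D
Setting this equal to +149 kJ gives 2D = 838, so D = 419 kJ/mol.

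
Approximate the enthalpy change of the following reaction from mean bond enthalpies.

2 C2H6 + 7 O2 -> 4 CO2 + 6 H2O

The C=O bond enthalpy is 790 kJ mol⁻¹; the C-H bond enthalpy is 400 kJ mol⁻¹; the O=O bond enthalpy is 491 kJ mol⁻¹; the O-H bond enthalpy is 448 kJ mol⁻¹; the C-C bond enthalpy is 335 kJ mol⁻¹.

ΔH ≈ −2789 kJ

Bonds broken (reactants):
  C-C: 2 × 335 = 670
  C-H: 12 × 400 = 4800
  O=O: 7 × 491 = 3437
  Σ(broken) = 8907 kJ
Bonds formed (products):
  C=O: 8 × 790 = 6320
  O-H: 12 × 448 = 5376
  Σ(formed) = 11696 kJ
ΔH = Σ(broken) − Σ(formed) = 8907 − 11696 = −2789 kJ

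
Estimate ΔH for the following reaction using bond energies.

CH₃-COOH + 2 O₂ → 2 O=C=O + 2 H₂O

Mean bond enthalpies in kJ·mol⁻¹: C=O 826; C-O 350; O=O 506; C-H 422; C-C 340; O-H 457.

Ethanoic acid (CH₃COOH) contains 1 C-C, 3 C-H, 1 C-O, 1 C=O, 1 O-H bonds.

Bonds broken (reactants):
  C-C: 1 × 340 = 340
  C-H: 3 × 422 = 1266
  C-O: 1 × 350 = 350
  C=O: 1 × 826 = 826
  O-H: 1 × 457 = 457
  O=O: 2 × 506 = 1012
  Σ(broken) = 4251 kJ
Bonds formed (products):
  C=O: 4 × 826 = 3304
  O-H: 4 × 457 = 1828
  Σ(formed) = 5132 kJ
ΔH = Σ(broken) − Σ(formed) = 4251 − 5132 = −881 kJ

ΔH ≈ −881 kJ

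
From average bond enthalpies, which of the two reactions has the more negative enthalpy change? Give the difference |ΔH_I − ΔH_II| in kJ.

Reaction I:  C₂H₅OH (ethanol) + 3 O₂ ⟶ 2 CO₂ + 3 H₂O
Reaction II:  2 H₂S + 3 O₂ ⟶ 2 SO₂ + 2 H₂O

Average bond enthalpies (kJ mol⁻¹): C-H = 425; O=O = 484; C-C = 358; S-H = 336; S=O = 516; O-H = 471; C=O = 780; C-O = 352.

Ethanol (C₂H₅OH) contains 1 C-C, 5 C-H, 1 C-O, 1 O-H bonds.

Reaction I:
  Bonds broken (reactants):
    C-C: 1 × 358 = 358
    C-H: 5 × 425 = 2125
    C-O: 1 × 352 = 352
    O-H: 1 × 471 = 471
    O=O: 3 × 484 = 1452
    Σ(broken) = 4758 kJ
  Bonds formed (products):
    C=O: 4 × 780 = 3120
    O-H: 6 × 471 = 2826
    Σ(formed) = 5946 kJ
  ΔH_I = 4758 − 5946 = −1188 kJ
Reaction II:
  Bonds broken (reactants):
    O=O: 3 × 484 = 1452
    S-H: 4 × 336 = 1344
    Σ(broken) = 2796 kJ
  Bonds formed (products):
    O-H: 4 × 471 = 1884
    S=O: 4 × 516 = 2064
    Σ(formed) = 3948 kJ
  ΔH_II = 2796 − 3948 = −1152 kJ
ΔH_I − ΔH_II = −36 kJ, so reaction I has the more negative ΔH; |ΔH_I − ΔH_II| = 36 kJ.

Reaction I, by 36 kJ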